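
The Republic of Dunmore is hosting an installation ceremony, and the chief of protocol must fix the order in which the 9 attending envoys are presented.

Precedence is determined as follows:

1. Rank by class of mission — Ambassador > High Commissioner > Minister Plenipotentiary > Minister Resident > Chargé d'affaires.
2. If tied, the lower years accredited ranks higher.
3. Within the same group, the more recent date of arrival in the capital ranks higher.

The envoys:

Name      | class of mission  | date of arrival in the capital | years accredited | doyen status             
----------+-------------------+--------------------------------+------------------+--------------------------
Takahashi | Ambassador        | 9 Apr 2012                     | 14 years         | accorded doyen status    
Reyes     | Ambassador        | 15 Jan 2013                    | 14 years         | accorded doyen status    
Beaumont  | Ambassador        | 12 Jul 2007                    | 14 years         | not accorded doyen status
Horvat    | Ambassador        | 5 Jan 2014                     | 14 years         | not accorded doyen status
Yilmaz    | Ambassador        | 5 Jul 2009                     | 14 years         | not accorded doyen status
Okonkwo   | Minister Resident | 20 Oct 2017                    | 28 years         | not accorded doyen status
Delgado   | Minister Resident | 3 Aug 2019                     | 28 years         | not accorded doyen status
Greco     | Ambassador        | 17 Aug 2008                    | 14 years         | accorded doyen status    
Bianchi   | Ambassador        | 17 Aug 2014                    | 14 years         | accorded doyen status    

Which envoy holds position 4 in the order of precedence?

Takahashi

By class of mission: Bianchi, Horvat, Reyes, Takahashi, Yilmaz, Greco and Beaumont (Ambassador); then Delgado and Okonkwo (Minister Resident).
Bianchi, Horvat, Reyes, Takahashi, Yilmaz, Greco and Beaumont all have years accredited 14 years, so the next rule applies.
Among Bianchi, Horvat, Reyes, Takahashi, Yilmaz, Greco and Beaumont, by date of arrival in the capital (later first): Bianchi (17 Aug 2014) before Horvat (5 Jan 2014) before Reyes (15 Jan 2013) before Takahashi (9 Apr 2012) before Yilmaz (5 Jul 2009) before Greco (17 Aug 2008) before Beaumont (12 Jul 2007).
Delgado and Okonkwo both have years accredited 28 years, so the next rule applies.
Among Delgado and Okonkwo, by date of arrival in the capital (later first): Delgado (3 Aug 2019) before Okonkwo (20 Oct 2017).
Order: Bianchi, Horvat, Reyes, Takahashi, Yilmaz, Greco, Beaumont, Delgado, Okonkwo.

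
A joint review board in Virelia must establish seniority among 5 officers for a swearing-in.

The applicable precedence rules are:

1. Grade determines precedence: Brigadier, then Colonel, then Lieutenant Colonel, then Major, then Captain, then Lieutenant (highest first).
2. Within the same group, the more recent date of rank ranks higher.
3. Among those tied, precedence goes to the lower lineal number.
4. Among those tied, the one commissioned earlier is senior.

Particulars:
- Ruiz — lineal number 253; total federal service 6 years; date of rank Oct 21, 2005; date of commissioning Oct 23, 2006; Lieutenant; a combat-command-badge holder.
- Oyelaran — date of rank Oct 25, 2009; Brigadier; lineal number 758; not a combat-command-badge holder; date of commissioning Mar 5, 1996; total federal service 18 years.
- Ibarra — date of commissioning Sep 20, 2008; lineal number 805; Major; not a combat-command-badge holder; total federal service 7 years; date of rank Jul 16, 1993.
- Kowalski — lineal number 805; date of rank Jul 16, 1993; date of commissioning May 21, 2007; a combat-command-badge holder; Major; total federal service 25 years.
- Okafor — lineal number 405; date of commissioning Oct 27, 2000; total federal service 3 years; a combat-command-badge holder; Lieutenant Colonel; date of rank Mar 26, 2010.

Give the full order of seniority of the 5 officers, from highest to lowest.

By grade: Oyelaran (Brigadier); then Okafor (Lieutenant Colonel); then Kowalski and Ibarra (Major); then Ruiz (Lieutenant).
Kowalski and Ibarra both have date of rank Jul 16, 1993, so the next rule applies.
Kowalski and Ibarra both have lineal number 805, so the next rule applies.
Among Kowalski and Ibarra, by date of commissioning (earlier first): Kowalski (May 21, 2007) before Ibarra (Sep 20, 2008).
Full order: Oyelaran, Okafor, Kowalski, Ibarra, Ruiz.

Oyelaran, Okafor, Kowalski, Ibarra, Ruiz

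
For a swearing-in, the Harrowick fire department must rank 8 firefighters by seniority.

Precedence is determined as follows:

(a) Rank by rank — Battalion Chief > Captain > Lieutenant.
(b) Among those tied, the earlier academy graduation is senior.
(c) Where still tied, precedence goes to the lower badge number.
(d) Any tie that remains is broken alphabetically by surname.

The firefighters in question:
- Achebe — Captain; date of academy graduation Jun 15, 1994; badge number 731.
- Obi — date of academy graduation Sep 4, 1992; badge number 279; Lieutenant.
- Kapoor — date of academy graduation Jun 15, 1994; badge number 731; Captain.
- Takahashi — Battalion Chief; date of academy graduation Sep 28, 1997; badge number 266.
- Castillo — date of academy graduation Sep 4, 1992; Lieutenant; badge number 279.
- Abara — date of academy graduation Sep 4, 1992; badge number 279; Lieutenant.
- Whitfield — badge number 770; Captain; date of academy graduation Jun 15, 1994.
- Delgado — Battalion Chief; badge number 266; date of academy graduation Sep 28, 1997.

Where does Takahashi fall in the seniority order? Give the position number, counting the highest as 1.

By rank: Delgado and Takahashi (Battalion Chief); then Achebe, Kapoor and Whitfield (Captain); then Abara, Castillo and Obi (Lieutenant).
Delgado and Takahashi both have date of academy graduation Sep 28, 1997, so the next rule applies.
Delgado and Takahashi both have badge number 266, so the next rule applies.
Among Delgado and Takahashi, alphabetically by surname: Delgado before Takahashi.
Achebe, Kapoor and Whitfield all have date of academy graduation Jun 15, 1994, so the next rule applies.
Among Achebe, Kapoor and Whitfield, by badge number (lower first): Achebe and Kapoor (731) before Whitfield (770).
Among Achebe and Kapoor, alphabetically by surname: Achebe before Kapoor.
Abara, Castillo and Obi all have date of academy graduation Sep 4, 1992, so the next rule applies.
Abara, Castillo and Obi all have badge number 279, so the next rule applies.
Among Abara, Castillo and Obi, alphabetically by surname: Abara before Castillo before Obi.
Order: Delgado, Takahashi, Achebe, Kapoor, Whitfield, Abara, Castillo, Obi. So position 2.

2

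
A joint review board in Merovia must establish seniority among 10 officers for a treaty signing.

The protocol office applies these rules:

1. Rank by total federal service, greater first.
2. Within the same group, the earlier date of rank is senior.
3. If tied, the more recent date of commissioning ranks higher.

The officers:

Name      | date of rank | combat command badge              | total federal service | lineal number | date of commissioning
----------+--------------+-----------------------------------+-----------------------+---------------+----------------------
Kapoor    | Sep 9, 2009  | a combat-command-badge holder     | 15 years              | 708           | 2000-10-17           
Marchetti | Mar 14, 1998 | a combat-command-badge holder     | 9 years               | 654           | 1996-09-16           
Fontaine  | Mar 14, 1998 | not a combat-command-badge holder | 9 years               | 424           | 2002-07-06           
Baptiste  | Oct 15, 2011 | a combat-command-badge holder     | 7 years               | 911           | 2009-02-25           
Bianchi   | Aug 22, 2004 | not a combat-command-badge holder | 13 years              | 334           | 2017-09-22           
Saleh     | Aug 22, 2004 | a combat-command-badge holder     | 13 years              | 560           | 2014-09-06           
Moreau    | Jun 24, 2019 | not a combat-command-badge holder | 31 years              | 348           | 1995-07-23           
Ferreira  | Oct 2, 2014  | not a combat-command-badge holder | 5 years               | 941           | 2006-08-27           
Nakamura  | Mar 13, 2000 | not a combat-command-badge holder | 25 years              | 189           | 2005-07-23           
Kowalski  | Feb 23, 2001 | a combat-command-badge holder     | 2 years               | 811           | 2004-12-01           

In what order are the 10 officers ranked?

By total federal service (higher first): Moreau (31 years); then Nakamura (25 years); then Kapoor (15 years); then Bianchi and Saleh (both 13 years); then Fontaine and Marchetti (both 9 years); then Baptiste (7 years); then Ferreira (5 years); then Kowalski (2 years).
Bianchi and Saleh both have date of rank Aug 22, 2004, so the next rule applies.
Among Bianchi and Saleh, by date of commissioning (later first): Bianchi (2017-09-22) before Saleh (2014-09-06).
Fontaine and Marchetti both have date of rank Mar 14, 1998, so the next rule applies.
Among Fontaine and Marchetti, by date of commissioning (later first): Fontaine (2002-07-06) before Marchetti (1996-09-16).
Full order: Moreau, Nakamura, Kapoor, Bianchi, Saleh, Fontaine, Marchetti, Baptiste, Ferreira, Kowalski.

Moreau, Nakamura, Kapoor, Bianchi, Saleh, Fontaine, Marchetti, Baptiste, Ferreira, Kowalski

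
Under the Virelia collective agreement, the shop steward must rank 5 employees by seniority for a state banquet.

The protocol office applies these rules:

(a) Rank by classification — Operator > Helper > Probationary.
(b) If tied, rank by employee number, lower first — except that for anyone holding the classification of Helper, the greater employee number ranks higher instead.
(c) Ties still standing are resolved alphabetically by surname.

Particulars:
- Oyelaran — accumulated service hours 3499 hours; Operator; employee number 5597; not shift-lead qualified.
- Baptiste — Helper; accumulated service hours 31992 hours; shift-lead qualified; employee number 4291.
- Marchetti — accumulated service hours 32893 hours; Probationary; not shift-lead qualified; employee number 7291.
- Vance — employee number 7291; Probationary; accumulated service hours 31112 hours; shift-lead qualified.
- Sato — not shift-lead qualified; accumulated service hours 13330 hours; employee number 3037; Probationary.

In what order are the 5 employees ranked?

Oyelaran, Baptiste, Sato, Marchetti, Vance

By classification: Oyelaran (Operator); then Baptiste (Helper); then Sato, Marchetti and Vance (Probationary).
Among Sato, Marchetti and Vance, by employee number (lower first): Sato (3037) before Marchetti and Vance (7291).
Among Marchetti and Vance, alphabetically by surname: Marchetti before Vance.
Full order: Oyelaran, Baptiste, Sato, Marchetti, Vance.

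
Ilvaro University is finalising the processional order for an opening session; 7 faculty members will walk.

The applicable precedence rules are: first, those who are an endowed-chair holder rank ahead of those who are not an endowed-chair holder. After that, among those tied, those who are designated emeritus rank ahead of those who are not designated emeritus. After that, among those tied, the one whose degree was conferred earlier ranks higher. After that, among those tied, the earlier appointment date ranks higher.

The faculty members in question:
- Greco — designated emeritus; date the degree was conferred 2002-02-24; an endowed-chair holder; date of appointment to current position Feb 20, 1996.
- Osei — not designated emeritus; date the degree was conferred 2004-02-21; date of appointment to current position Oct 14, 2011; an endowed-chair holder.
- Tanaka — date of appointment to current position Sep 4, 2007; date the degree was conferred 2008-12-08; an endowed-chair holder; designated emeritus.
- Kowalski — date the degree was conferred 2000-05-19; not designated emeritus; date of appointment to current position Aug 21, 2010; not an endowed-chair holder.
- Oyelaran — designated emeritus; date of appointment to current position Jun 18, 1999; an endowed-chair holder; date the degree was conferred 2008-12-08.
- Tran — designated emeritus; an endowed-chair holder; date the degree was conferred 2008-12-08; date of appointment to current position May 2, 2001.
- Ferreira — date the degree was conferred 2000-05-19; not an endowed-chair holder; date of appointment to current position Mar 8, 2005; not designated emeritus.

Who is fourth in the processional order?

By the first rule: Greco, Oyelaran, Tran, Tanaka and Osei (each an endowed-chair holder); then Ferreira and Kowalski (both not an endowed-chair holder).
Among Greco, Oyelaran, Tran, Tanaka and Osei, designated emeritus before not designated emeritus: Greco, Oyelaran, Tran and Tanaka (designated emeritus) before Osei (not designated emeritus).
Among Greco, Oyelaran, Tran and Tanaka, by date the degree was conferred (earlier first): Greco (2002-02-24) before Oyelaran, Tran and Tanaka (2008-12-08).
Among Oyelaran, Tran and Tanaka, by date of appointment to current position (earlier first): Oyelaran (Jun 18, 1999) before Tran (May 2, 2001) before Tanaka (Sep 4, 2007).
Ferreira and Kowalski are each not designated emeritus, so the next rule applies.
Ferreira and Kowalski both have date the degree was conferred 2000-05-19, so the next rule applies.
Among Ferreira and Kowalski, by date of appointment to current position (earlier first): Ferreira (Mar 8, 2005) before Kowalski (Aug 21, 2010).
Order: Greco, Oyelaran, Tran, Tanaka, Osei, Ferreira, Kowalski.

Tanaka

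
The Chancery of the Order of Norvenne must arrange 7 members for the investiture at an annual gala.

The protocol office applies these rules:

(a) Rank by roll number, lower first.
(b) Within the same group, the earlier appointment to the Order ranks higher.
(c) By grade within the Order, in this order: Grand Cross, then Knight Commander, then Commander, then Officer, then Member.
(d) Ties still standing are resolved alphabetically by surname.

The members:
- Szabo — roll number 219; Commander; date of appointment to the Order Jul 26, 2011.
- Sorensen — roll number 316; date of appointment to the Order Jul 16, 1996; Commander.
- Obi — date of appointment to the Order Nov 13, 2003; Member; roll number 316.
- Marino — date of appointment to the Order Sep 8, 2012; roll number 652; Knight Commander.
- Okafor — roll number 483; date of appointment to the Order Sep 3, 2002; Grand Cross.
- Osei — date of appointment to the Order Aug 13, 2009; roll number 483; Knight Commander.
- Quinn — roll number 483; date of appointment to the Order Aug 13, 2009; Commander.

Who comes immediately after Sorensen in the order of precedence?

By roll number (lower first): Szabo (219); then Sorensen and Obi (both 316); then Okafor, Osei and Quinn (each 483); then Marino (652).
Among Sorensen and Obi, by date of appointment to the Order (earlier first): Sorensen (Jul 16, 1996) before Obi (Nov 13, 2003).
Among Okafor, Osei and Quinn, by date of appointment to the Order (earlier first): Okafor (Sep 3, 2002) before Osei and Quinn (Aug 13, 2009).
Among Osei and Quinn, by grade within the Order: Osei (Knight Commander) before Quinn (Commander).
Order: Szabo, Sorensen, Obi, Okafor, Osei, Quinn, Marino.

Obi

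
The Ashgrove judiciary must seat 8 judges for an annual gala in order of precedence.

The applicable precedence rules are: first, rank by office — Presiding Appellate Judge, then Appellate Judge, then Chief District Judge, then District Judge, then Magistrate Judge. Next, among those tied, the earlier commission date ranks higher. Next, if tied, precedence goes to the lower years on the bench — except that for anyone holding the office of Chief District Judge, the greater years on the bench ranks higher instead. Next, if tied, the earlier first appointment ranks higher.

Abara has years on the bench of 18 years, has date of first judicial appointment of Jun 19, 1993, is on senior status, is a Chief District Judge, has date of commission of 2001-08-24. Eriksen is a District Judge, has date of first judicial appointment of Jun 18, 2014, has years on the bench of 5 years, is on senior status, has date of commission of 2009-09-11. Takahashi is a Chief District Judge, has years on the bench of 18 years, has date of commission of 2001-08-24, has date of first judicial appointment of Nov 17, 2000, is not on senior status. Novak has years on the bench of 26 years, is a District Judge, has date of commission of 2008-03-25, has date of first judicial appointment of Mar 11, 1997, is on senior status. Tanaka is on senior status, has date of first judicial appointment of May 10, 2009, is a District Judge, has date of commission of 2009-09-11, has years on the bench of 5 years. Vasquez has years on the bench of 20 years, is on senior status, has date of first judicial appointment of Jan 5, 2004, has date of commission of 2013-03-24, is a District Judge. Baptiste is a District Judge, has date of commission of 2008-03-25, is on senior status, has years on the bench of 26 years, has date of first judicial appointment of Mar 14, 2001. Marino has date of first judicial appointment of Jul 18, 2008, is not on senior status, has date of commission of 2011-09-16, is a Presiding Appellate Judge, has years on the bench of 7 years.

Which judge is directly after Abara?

By office: Marino (Presiding Appellate Judge); then Abara and Takahashi (Chief District Judge); then Novak, Baptiste, Tanaka, Eriksen and Vasquez (District Judge).
Abara and Takahashi both have date of commission 2001-08-24, so the next rule applies.
Abara and Takahashi both have years on the bench 18 years, so the next rule applies.
Among Abara and Takahashi, by date of first judicial appointment (earlier first): Abara (Jun 19, 1993) before Takahashi (Nov 17, 2000).
Among Novak, Baptiste, Tanaka, Eriksen and Vasquez, by date of commission (earlier first): Novak and Baptiste (2008-03-25) before Tanaka and Eriksen (2009-09-11) before Vasquez (2013-03-24).
Novak and Baptiste both have years on the bench 26 years, so the next rule applies.
Among Novak and Baptiste, by date of first judicial appointment (earlier first): Novak (Mar 11, 1997) before Baptiste (Mar 14, 2001).
Tanaka and Eriksen both have years on the bench 5 years, so the next rule applies.
Among Tanaka and Eriksen, by date of first judicial appointment (earlier first): Tanaka (May 10, 2009) before Eriksen (Jun 18, 2014).
Order: Marino, Abara, Takahashi, Novak, Baptiste, Tanaka, Eriksen, Vasquez.

Takahashi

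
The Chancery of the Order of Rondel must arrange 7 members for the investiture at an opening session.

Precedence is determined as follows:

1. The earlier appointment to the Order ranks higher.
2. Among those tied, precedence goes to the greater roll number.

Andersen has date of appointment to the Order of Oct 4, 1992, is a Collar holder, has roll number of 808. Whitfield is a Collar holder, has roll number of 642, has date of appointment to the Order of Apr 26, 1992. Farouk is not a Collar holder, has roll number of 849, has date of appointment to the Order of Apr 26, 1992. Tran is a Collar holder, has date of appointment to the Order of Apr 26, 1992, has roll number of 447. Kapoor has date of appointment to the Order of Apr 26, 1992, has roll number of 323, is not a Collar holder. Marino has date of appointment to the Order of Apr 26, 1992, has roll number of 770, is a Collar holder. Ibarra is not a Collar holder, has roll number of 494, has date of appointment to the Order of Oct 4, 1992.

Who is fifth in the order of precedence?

By date of appointment to the Order (earlier first): Farouk, Marino, Whitfield, Tran and Kapoor (each Apr 26, 1992); then Andersen and Ibarra (both Oct 4, 1992).
Among Farouk, Marino, Whitfield, Tran and Kapoor, by roll number (higher first): Farouk (849) before Marino (770) before Whitfield (642) before Tran (447) before Kapoor (323).
Among Andersen and Ibarra, by roll number (higher first): Andersen (808) before Ibarra (494).
Order: Farouk, Marino, Whitfield, Tran, Kapoor, Andersen, Ibarra.

Kapoor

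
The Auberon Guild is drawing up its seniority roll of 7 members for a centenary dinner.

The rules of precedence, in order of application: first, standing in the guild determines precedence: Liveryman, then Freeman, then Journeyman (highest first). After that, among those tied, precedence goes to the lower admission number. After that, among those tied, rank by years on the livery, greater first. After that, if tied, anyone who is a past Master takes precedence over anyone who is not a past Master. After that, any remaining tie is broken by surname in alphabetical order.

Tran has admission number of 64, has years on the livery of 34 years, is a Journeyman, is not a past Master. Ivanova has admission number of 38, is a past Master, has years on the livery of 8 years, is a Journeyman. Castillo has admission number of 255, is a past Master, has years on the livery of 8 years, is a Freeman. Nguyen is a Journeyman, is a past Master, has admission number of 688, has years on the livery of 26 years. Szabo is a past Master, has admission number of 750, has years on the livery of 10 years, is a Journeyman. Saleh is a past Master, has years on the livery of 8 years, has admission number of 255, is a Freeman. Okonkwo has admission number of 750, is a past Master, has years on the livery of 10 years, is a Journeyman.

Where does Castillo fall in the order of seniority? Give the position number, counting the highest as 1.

1

By standing in the guild: Castillo and Saleh (Freeman); then Ivanova, Tran, Nguyen, Okonkwo and Szabo (Journeyman).
Castillo and Saleh both have admission number 255, so the next rule applies.
Castillo and Saleh both have years on the livery 8 years, so the next rule applies.
Castillo and Saleh are each a past Master, so the next rule applies.
Among Castillo and Saleh, alphabetically by surname: Castillo before Saleh.
Among Ivanova, Tran, Nguyen, Okonkwo and Szabo, by admission number (lower first): Ivanova (38) before Tran (64) before Nguyen (688) before Okonkwo and Szabo (750).
Okonkwo and Szabo both have years on the livery 10 years, so the next rule applies.
Okonkwo and Szabo are each a past Master, so the next rule applies.
Among Okonkwo and Szabo, alphabetically by surname: Okonkwo before Szabo.
Order: Castillo, Saleh, Ivanova, Tran, Nguyen, Okonkwo, Szabo. So position 1.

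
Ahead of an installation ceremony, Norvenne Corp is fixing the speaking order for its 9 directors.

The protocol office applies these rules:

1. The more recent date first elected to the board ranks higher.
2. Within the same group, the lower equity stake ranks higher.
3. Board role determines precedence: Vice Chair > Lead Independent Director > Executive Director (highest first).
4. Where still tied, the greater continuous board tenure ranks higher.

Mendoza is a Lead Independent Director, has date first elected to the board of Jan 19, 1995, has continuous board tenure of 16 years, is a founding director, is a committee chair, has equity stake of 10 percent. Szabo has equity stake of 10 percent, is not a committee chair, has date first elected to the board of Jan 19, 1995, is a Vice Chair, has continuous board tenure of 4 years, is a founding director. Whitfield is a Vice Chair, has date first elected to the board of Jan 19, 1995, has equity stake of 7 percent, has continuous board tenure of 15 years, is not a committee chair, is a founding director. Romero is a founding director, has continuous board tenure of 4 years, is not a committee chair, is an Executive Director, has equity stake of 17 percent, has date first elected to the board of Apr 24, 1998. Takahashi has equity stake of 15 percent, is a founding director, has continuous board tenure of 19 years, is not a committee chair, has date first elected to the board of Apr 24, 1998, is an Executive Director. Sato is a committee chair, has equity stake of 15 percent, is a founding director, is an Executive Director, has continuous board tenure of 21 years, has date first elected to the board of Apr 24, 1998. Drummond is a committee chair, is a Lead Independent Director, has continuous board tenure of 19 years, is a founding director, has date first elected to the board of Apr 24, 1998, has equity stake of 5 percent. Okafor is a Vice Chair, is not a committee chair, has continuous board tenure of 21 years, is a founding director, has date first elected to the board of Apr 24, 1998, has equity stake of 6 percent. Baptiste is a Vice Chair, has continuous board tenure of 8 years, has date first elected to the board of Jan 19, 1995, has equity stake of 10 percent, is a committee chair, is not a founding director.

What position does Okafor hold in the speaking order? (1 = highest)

2

By date first elected to the board (later first): Drummond, Okafor, Sato, Takahashi and Romero (each Apr 24, 1998); then Whitfield, Baptiste, Szabo and Mendoza (each Jan 19, 1995).
Among Drummond, Okafor, Sato, Takahashi and Romero, by equity stake (lower first): Drummond (5 percent) before Okafor (6 percent) before Sato and Takahashi (15 percent) before Romero (17 percent).
Sato and Takahashi are each Executive Director, so the next rule applies.
Among Sato and Takahashi, by continuous board tenure (higher first): Sato (21 years) before Takahashi (19 years).
Among Whitfield, Baptiste, Szabo and Mendoza, by equity stake (lower first): Whitfield (7 percent) before Baptiste, Szabo and Mendoza (10 percent).
Among Baptiste, Szabo and Mendoza, by board role: Baptiste and Szabo (Vice Chair) before Mendoza (Lead Independent Director).
Among Baptiste and Szabo, by continuous board tenure (higher first): Baptiste (8 years) before Szabo (4 years).
Order: Drummond, Okafor, Sato, Takahashi, Romero, Whitfield, Baptiste, Szabo, Mendoza. So position 2.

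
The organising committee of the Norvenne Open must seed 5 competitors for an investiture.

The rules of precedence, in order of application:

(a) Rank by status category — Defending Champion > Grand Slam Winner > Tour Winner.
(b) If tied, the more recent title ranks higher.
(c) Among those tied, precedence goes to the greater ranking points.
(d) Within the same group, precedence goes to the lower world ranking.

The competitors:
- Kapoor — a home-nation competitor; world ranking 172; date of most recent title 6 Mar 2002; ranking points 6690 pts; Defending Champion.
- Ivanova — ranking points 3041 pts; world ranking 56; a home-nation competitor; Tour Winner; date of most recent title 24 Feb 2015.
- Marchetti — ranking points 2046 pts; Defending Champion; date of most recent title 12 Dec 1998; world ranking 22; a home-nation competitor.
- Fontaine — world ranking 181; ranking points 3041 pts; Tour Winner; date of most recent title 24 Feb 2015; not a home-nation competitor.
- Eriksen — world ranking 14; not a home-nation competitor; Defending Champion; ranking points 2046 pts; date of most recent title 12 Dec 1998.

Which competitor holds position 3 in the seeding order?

Marchetti

By status category: Kapoor, Eriksen and Marchetti (Defending Champion); then Ivanova and Fontaine (Tour Winner).
Among Kapoor, Eriksen and Marchetti, by date of most recent title (later first): Kapoor (6 Mar 2002) before Eriksen and Marchetti (12 Dec 1998).
Eriksen and Marchetti both have ranking points 2046 pts, so the next rule applies.
Among Eriksen and Marchetti, by world ranking (lower first): Eriksen (14) before Marchetti (22).
Ivanova and Fontaine both have date of most recent title 24 Feb 2015, so the next rule applies.
Ivanova and Fontaine both have ranking points 3041 pts, so the next rule applies.
Among Ivanova and Fontaine, by world ranking (lower first): Ivanova (56) before Fontaine (181).
Order: Kapoor, Eriksen, Marchetti, Ivanova, Fontaine.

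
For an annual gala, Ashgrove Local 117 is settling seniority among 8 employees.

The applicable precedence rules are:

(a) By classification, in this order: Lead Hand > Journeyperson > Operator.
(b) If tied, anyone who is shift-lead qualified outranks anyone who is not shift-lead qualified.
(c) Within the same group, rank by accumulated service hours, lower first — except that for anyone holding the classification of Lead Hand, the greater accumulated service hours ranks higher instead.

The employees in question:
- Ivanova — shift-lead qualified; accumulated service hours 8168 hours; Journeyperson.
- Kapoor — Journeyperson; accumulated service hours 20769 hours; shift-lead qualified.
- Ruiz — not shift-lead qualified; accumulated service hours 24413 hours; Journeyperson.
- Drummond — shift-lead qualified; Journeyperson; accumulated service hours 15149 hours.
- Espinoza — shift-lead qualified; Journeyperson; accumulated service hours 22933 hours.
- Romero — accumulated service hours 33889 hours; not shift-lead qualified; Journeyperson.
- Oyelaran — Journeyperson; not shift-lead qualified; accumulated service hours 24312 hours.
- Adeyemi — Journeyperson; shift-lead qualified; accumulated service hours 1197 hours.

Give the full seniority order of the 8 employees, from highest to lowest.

Adeyemi, Ivanova, Drummond, Kapoor, Espinoza, Oyelaran, Ruiz, Romero

By classification: Adeyemi, Ivanova, Drummond, Kapoor, Espinoza, Oyelaran, Ruiz and Romero (Journeyperson).
Among Adeyemi, Ivanova, Drummond, Kapoor, Espinoza, Oyelaran, Ruiz and Romero, shift-lead qualified before not shift-lead qualified: Adeyemi, Ivanova, Drummond, Kapoor and Espinoza (shift-lead qualified) before Oyelaran, Ruiz and Romero (not shift-lead qualified).
Among Adeyemi, Ivanova, Drummond, Kapoor and Espinoza, by accumulated service hours (lower first): Adeyemi (1197 hours) before Ivanova (8168 hours) before Drummond (15149 hours) before Kapoor (20769 hours) before Espinoza (22933 hours).
Among Oyelaran, Ruiz and Romero, by accumulated service hours (lower first): Oyelaran (24312 hours) before Ruiz (24413 hours) before Romero (33889 hours).
Full order: Adeyemi, Ivanova, Drummond, Kapoor, Espinoza, Oyelaran, Ruiz, Romero.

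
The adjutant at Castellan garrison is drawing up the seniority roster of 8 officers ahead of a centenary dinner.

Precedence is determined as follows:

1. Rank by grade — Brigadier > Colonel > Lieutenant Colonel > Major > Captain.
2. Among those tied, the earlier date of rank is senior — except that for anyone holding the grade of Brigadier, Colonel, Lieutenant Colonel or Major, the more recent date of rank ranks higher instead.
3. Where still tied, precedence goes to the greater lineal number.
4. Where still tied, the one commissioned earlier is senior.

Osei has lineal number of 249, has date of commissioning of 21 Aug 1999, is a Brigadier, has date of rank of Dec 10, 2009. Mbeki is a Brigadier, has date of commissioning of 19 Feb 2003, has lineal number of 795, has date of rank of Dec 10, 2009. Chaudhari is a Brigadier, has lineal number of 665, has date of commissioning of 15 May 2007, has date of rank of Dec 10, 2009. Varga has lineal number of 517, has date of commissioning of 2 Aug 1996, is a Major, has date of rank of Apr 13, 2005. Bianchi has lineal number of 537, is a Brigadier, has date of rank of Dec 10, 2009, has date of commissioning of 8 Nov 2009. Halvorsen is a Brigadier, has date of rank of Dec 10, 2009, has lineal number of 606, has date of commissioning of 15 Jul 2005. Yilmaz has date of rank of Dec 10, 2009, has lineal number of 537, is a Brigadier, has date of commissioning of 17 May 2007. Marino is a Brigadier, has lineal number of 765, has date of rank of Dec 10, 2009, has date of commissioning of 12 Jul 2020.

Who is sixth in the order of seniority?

Bianchi

By grade: Mbeki, Marino, Chaudhari, Halvorsen, Yilmaz, Bianchi and Osei (Brigadier); then Varga (Major).
Mbeki, Marino, Chaudhari, Halvorsen, Yilmaz, Bianchi and Osei all have date of rank Dec 10, 2009, so the next rule applies.
Among Mbeki, Marino, Chaudhari, Halvorsen, Yilmaz, Bianchi and Osei, by lineal number (higher first): Mbeki (795) before Marino (765) before Chaudhari (665) before Halvorsen (606) before Yilmaz and Bianchi (537) before Osei (249).
Among Yilmaz and Bianchi, by date of commissioning (earlier first): Yilmaz (17 May 2007) before Bianchi (8 Nov 2009).
Order: Mbeki, Marino, Chaudhari, Halvorsen, Yilmaz, Bianchi, Osei, Varga.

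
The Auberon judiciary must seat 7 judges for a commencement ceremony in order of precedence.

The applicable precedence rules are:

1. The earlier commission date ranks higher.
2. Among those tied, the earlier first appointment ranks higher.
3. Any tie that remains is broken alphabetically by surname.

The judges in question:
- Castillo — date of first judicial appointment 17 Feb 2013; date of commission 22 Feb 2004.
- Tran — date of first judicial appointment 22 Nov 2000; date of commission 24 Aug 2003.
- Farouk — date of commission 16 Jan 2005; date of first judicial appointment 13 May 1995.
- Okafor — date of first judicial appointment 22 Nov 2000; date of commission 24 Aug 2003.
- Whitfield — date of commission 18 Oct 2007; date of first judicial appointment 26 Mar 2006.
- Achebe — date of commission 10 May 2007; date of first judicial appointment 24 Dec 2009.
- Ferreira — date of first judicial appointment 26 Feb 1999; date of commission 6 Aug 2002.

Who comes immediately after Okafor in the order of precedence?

Tran

By date of commission (earlier first): Ferreira (6 Aug 2002); then Okafor and Tran (both 24 Aug 2003); then Castillo (22 Feb 2004); then Farouk (16 Jan 2005); then Achebe (10 May 2007); then Whitfield (18 Oct 2007).
Okafor and Tran both have date of first judicial appointment 22 Nov 2000, so the next rule applies.
Among Okafor and Tran, alphabetically by surname: Okafor before Tran.
Order: Ferreira, Okafor, Tran, Castillo, Farouk, Achebe, Whitfield.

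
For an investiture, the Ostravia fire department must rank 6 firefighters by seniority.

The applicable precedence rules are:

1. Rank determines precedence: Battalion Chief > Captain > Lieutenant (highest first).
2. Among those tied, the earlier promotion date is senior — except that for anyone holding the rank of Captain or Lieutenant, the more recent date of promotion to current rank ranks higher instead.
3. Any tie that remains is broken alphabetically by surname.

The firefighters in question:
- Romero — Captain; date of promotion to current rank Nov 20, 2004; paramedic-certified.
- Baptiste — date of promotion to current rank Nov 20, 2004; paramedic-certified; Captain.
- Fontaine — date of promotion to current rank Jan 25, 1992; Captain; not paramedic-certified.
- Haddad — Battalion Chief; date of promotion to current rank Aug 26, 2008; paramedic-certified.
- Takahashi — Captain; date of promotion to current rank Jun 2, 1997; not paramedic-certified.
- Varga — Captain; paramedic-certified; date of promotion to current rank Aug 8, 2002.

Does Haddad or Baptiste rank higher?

By rank: Haddad (Battalion Chief); then Baptiste, Romero, Varga, Takahashi and Fontaine (Captain).
Among Baptiste, Romero, Varga, Takahashi and Fontaine, by date of promotion to current rank (later first) (reversed rule for this group): Baptiste and Romero (Nov 20, 2004) before Varga (Aug 8, 2002) before Takahashi (Jun 2, 1997) before Fontaine (Jan 25, 1992).
Among Baptiste and Romero, alphabetically by surname: Baptiste before Romero.
So Haddad takes precedence.

Haddad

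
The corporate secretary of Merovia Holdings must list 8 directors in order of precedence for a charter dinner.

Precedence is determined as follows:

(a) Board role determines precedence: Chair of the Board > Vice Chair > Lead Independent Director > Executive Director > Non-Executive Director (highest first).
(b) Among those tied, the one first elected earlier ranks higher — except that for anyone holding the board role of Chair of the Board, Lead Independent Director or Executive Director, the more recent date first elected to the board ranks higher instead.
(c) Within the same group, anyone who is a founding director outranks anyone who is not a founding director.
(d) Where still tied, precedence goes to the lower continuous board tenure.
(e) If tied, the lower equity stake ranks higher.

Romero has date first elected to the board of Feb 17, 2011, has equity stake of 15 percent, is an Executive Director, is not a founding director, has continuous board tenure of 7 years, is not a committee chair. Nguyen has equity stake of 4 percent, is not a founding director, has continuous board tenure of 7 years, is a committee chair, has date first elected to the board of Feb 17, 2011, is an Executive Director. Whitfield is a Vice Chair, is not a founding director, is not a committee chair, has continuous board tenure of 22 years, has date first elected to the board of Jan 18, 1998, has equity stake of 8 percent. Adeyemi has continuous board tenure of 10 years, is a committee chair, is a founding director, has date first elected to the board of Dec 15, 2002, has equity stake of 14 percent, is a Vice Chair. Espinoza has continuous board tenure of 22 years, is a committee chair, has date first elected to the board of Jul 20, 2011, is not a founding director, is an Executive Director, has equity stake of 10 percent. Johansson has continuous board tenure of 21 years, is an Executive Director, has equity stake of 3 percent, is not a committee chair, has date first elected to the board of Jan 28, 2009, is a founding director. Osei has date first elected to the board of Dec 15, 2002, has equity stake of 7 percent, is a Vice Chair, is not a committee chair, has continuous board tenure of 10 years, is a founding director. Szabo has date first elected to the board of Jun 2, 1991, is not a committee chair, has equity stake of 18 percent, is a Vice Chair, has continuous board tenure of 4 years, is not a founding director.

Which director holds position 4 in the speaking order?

By board role: Szabo, Whitfield, Osei and Adeyemi (Vice Chair); then Espinoza, Nguyen, Romero and Johansson (Executive Director).
Among Szabo, Whitfield, Osei and Adeyemi, by date first elected to the board (earlier first): Szabo (Jun 2, 1991) before Whitfield (Jan 18, 1998) before Osei and Adeyemi (Dec 15, 2002).
Osei and Adeyemi are each a founding director, so the next rule applies.
Osei and Adeyemi both have continuous board tenure 10 years, so the next rule applies.
Among Osei and Adeyemi, by equity stake (lower first): Osei (7 percent) before Adeyemi (14 percent).
Among Espinoza, Nguyen, Romero and Johansson, by date first elected to the board (later first) (reversed rule for this group): Espinoza (Jul 20, 2011) before Nguyen and Romero (Feb 17, 2011) before Johansson (Jan 28, 2009).
Nguyen and Romero are each not a founding director, so the next rule applies.
Nguyen and Romero both have continuous board tenure 7 years, so the next rule applies.
Among Nguyen and Romero, by equity stake (lower first): Nguyen (4 percent) before Romero (15 percent).
Order: Szabo, Whitfield, Osei, Adeyemi, Espinoza, Nguyen, Romero, Johansson.

Adeyemi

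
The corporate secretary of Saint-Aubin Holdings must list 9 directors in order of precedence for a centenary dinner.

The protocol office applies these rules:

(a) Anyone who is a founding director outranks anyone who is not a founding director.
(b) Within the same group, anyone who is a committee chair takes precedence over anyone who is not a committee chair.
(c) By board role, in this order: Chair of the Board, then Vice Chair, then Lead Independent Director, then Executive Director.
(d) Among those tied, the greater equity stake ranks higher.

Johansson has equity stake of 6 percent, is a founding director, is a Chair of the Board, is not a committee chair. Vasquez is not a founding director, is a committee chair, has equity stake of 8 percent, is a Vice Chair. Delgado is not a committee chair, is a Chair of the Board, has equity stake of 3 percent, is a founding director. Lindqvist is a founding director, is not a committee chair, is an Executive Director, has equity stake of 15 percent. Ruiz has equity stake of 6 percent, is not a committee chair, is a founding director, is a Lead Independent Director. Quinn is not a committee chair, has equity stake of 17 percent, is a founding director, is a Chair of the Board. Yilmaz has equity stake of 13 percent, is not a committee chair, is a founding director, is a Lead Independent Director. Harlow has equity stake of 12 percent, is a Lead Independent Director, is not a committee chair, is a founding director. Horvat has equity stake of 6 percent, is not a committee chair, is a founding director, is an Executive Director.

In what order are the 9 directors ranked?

By the first rule: Quinn, Johansson, Delgado, Yilmaz, Harlow, Ruiz, Lindqvist and Horvat (each a founding director); then Vasquez (not a founding director).
Quinn, Johansson, Delgado, Yilmaz, Harlow, Ruiz, Lindqvist and Horvat are each not a committee chair, so the next rule applies.
Among Quinn, Johansson, Delgado, Yilmaz, Harlow, Ruiz, Lindqvist and Horvat, by board role: Quinn, Johansson and Delgado (Chair of the Board) before Yilmaz, Harlow and Ruiz (Lead Independent Director) before Lindqvist and Horvat (Executive Director).
Among Quinn, Johansson and Delgado, by equity stake (higher first): Quinn (17 percent) before Johansson (6 percent) before Delgado (3 percent).
Among Yilmaz, Harlow and Ruiz, by equity stake (higher first): Yilmaz (13 percent) before Harlow (12 percent) before Ruiz (6 percent).
Among Lindqvist and Horvat, by equity stake (higher first): Lindqvist (15 percent) before Horvat (6 percent).
Full order: Quinn, Johansson, Delgado, Yilmaz, Harlow, Ruiz, Lindqvist, Horvat, Vasquez.

Quinn, Johansson, Delgado, Yilmaz, Harlow, Ruiz, Lindqvist, Horvat, Vasquez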